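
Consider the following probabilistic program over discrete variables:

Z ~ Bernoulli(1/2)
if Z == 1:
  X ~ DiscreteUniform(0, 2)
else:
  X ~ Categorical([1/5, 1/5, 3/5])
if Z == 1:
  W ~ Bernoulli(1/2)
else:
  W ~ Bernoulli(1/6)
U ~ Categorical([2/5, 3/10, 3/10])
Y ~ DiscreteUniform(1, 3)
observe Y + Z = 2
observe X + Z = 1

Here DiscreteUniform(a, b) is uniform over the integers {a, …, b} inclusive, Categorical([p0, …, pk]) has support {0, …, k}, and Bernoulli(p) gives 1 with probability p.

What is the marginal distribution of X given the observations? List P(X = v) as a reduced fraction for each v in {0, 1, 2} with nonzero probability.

P(X=0) = 5/8, P(X=1) = 3/8

Enumerate traces; 12 have nonzero weight after conditioning:
  (Z=0, X=1, W=0, U=0, Y=2) weight 1/90
  (Z=0, X=1, W=0, U=1, Y=2) weight 1/120
  (Z=0, X=1, W=0, U=2, Y=2) weight 1/120
  (Z=0, X=1, W=1, U=0, Y=2) weight 1/450
  (Z=0, X=1, W=1, U=1, Y=2) weight 1/600
  (Z=0, X=1, W=1, U=2, Y=2) weight 1/600
  (Z=1, X=0, W=0, U=0, Y=1) weight 1/90
  (Z=1, X=0, W=0, U=1, Y=1) weight 1/120
  … 4 more
Group by X:
  weight(X=0) = 1/18
  weight(X=1) = 1/30
Total weight = 1/18 + 1/30 = 4/45
P(X=0 | obs) = 1/18 / 4/45 = 5/8
P(X=1 | obs) = 1/30 / 4/45 = 3/8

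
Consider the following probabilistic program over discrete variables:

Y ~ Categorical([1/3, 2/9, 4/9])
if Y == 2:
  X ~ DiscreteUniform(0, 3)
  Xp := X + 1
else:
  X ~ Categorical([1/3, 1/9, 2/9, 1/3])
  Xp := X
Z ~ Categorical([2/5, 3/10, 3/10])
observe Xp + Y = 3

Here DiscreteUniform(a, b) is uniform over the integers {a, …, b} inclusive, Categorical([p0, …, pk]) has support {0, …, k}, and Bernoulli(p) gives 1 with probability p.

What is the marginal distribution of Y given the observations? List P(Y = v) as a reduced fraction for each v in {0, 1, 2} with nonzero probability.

Enumerate traces; 9 have nonzero weight after conditioning:
  (Y=0, X=3, Z=0) weight 2/45
  (Y=0, X=3, Z=1) weight 1/30
  (Y=0, X=3, Z=2) weight 1/30
  (Y=1, X=2, Z=0) weight 8/405
  (Y=1, X=2, Z=1) weight 2/135
  (Y=1, X=2, Z=2) weight 2/135
  (Y=2, X=0, Z=0) weight 2/45
  (Y=2, X=0, Z=1) weight 1/30
  … 1 more
Group by Y:
  weight(Y=0) = 1/9
  weight(Y=1) = 4/81
  weight(Y=2) = 1/9
Total weight = 1/9 + 4/81 + 1/9 = 22/81
P(Y=0 | obs) = 1/9 / 22/81 = 9/22
P(Y=1 | obs) = 4/81 / 22/81 = 2/11
P(Y=2 | obs) = 1/9 / 22/81 = 9/22

P(Y=0) = 9/22, P(Y=1) = 2/11, P(Y=2) = 9/22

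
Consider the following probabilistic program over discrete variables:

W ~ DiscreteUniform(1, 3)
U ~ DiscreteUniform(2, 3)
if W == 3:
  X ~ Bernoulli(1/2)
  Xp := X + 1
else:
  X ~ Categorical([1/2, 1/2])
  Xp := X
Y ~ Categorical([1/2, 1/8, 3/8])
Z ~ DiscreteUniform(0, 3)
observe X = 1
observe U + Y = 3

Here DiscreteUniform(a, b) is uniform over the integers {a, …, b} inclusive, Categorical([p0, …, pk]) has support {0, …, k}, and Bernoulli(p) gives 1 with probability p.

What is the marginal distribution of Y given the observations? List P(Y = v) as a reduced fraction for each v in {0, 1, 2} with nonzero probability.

Enumerate traces; 24 have nonzero weight after conditioning:
  (W=1, U=2, X=1, Y=1, Z=0) weight 1/384
  (W=1, U=2, X=1, Y=1, Z=1) weight 1/384
  (W=1, U=2, X=1, Y=1, Z=2) weight 1/384
  (W=1, U=2, X=1, Y=1, Z=3) weight 1/384
  (W=1, U=3, X=1, Y=0, Z=0) weight 1/96
  (W=1, U=3, X=1, Y=0, Z=1) weight 1/96
  (W=1, U=3, X=1, Y=0, Z=2) weight 1/96
  (W=1, U=3, X=1, Y=0, Z=3) weight 1/96
  … 16 more
Group by Y:
  weight(Y=0) = 1/8
  weight(Y=1) = 1/32
Total weight = 1/8 + 1/32 = 5/32
P(Y=0 | obs) = 1/8 / 5/32 = 4/5
P(Y=1 | obs) = 1/32 / 5/32 = 1/5

P(Y=0) = 4/5, P(Y=1) = 1/5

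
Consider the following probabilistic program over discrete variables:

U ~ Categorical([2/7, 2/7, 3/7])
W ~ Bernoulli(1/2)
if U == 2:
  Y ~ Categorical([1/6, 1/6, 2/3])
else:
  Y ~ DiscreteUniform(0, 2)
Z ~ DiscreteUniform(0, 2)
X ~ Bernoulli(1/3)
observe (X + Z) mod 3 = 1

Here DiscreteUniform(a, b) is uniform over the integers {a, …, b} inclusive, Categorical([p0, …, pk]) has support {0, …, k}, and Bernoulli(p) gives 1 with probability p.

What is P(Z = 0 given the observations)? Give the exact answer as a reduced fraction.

P(Z = 0 | obs) = 1/3

Enumerate traces; 36 have nonzero weight after conditioning:
  (U=0, W=0, Y=0, Z=0, X=1) weight 1/189
  (U=0, W=0, Y=0, Z=1, X=0) weight 2/189
  (U=0, W=0, Y=1, Z=0, X=1) weight 1/189
  (U=0, W=0, Y=1, Z=1, X=0) weight 2/189
  (U=0, W=0, Y=2, Z=0, X=1) weight 1/189
  (U=0, W=0, Y=2, Z=1, X=0) weight 2/189
  (U=0, W=1, Y=0, Z=0, X=1) weight 1/189
  (U=0, W=1, Y=0, Z=1, X=0) weight 2/189
  … 28 more
Group by Z:
  weight(Z=0) = 1/9
  weight(Z=1) = 2/9
Total weight = 1/9 + 2/9 = 1/3
P(Z=0 | obs) = 1/9 / 1/3 = 1/3
P(Z=1 | obs) = 2/9 / 1/3 = 2/3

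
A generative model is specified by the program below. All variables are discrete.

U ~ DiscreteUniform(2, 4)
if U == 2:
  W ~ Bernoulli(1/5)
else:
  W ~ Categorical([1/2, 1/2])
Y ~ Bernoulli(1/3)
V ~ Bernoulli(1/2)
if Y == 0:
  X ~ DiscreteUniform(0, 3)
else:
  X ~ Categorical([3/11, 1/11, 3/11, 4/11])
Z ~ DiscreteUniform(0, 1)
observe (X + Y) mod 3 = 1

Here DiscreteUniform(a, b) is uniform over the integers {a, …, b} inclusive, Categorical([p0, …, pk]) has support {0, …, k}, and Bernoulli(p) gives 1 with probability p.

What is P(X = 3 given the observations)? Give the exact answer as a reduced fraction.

P(X = 3 | obs) = 8/25

Enumerate traces; 72 have nonzero weight after conditioning:
  (U=2, W=0, Y=0, V=0, X=1, Z=0) weight 1/90
  (U=2, W=0, Y=0, V=0, X=1, Z=1) weight 1/90
  (U=2, W=0, Y=0, V=1, X=1, Z=0) weight 1/90
  (U=2, W=0, Y=0, V=1, X=1, Z=1) weight 1/90
  (U=2, W=0, Y=1, V=0, X=0, Z=0) weight 1/165
  (U=2, W=0, Y=1, V=0, X=0, Z=1) weight 1/165
  (U=2, W=0, Y=1, V=0, X=3, Z=0) weight 4/495
  (U=2, W=0, Y=1, V=0, X=3, Z=1) weight 4/495
  … 64 more
Group by X:
  weight(X=0) = 1/11
  weight(X=1) = 1/6
  weight(X=3) = 4/33
Total weight = 1/11 + 1/6 + 4/33 = 25/66
P(X=0 | obs) = 1/11 / 25/66 = 6/25
P(X=1 | obs) = 1/6 / 25/66 = 11/25
P(X=3 | obs) = 4/33 / 25/66 = 8/25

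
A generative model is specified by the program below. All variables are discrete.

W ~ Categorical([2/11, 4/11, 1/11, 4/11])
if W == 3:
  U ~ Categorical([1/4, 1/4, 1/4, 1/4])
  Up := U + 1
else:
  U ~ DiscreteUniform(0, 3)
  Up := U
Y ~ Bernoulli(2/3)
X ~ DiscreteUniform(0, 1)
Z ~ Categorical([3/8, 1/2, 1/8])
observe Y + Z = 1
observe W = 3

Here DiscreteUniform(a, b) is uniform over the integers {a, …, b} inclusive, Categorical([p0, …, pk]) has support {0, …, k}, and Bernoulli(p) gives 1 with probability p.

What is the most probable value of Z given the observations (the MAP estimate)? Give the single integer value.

argmax_v P(Z = v | obs) = 0

Enumerate traces; 16 have nonzero weight after conditioning:
  (W=3, U=0, Y=0, X=0, Z=1) weight 1/132
  (W=3, U=0, Y=0, X=1, Z=1) weight 1/132
  (W=3, U=0, Y=1, X=0, Z=0) weight 1/88
  (W=3, U=0, Y=1, X=1, Z=0) weight 1/88
  (W=3, U=1, Y=0, X=0, Z=1) weight 1/132
  (W=3, U=1, Y=0, X=1, Z=1) weight 1/132
  (W=3, U=1, Y=1, X=0, Z=0) weight 1/88
  (W=3, U=1, Y=1, X=1, Z=0) weight 1/88
  … 8 more
Group by Z:
  weight(Z=0) = 1/11
  weight(Z=1) = 2/33
Total weight = 1/11 + 2/33 = 5/33
P(Z=0 | obs) = 1/11 / 5/33 = 3/5
P(Z=1 | obs) = 2/33 / 5/33 = 2/5
argmax = 0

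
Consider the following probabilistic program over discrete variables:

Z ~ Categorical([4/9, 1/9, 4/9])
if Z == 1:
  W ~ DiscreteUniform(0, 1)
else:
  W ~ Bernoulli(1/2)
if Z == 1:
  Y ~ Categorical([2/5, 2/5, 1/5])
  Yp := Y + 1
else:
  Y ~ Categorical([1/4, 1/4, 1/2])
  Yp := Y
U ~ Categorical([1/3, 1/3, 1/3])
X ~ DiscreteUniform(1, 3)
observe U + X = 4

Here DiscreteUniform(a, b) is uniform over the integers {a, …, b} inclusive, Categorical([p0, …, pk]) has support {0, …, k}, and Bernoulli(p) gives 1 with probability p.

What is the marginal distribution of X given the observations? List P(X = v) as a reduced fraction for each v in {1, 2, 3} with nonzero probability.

Enumerate traces; 36 have nonzero weight after conditioning:
  (Z=0, W=0, Y=0, U=1, X=3) weight 1/162
  (Z=0, W=0, Y=0, U=2, X=2) weight 1/162
  (Z=0, W=0, Y=1, U=1, X=3) weight 1/162
  (Z=0, W=0, Y=1, U=2, X=2) weight 1/162
  (Z=0, W=0, Y=2, U=1, X=3) weight 1/81
  (Z=0, W=0, Y=2, U=2, X=2) weight 1/81
  (Z=0, W=1, Y=0, U=1, X=3) weight 1/162
  (Z=0, W=1, Y=0, U=2, X=2) weight 1/162
  … 28 more
Group by X:
  weight(X=2) = 1/9
  weight(X=3) = 1/9
Total weight = 1/9 + 1/9 = 2/9
P(X=2 | obs) = 1/9 / 2/9 = 1/2
P(X=3 | obs) = 1/9 / 2/9 = 1/2

P(X=2) = 1/2, P(X=3) = 1/2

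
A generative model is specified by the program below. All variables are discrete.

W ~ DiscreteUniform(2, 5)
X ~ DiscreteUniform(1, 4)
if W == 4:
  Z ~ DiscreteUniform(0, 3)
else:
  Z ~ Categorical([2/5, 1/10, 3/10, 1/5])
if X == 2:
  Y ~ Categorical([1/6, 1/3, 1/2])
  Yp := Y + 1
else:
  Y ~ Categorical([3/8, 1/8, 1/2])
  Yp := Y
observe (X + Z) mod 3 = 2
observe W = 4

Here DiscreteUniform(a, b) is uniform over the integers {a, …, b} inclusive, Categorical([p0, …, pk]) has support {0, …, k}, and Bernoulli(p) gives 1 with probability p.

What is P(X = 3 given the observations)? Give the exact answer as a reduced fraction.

Enumerate traces; 15 have nonzero weight after conditioning:
  (W=4, X=1, Z=1, Y=0) weight 3/512
  (W=4, X=1, Z=1, Y=1) weight 1/512
  (W=4, X=1, Z=1, Y=2) weight 1/128
  (W=4, X=2, Z=0, Y=0) weight 1/384
  (W=4, X=2, Z=0, Y=1) weight 1/192
  (W=4, X=2, Z=0, Y=2) weight 1/128
  (W=4, X=2, Z=3, Y=0) weight 1/384
  (W=4, X=2, Z=3, Y=1) weight 1/192
  (W=4, X=3, Z=2, Y=0) weight 3/512
  (W=4, X=4, Z=1, Y=0) weight 3/512
  … 5 more
Group by X:
  weight(X=1) = 1/64
  weight(X=2) = 1/32
  weight(X=3) = 1/64
  weight(X=4) = 1/64
Total weight = 1/64 + 1/32 + 1/64 + 1/64 = 5/64
P(X=1 | obs) = 1/64 / 5/64 = 1/5
P(X=2 | obs) = 1/32 / 5/64 = 2/5
P(X=3 | obs) = 1/64 / 5/64 = 1/5
P(X=4 | obs) = 1/64 / 5/64 = 1/5

P(X = 3 | obs) = 1/5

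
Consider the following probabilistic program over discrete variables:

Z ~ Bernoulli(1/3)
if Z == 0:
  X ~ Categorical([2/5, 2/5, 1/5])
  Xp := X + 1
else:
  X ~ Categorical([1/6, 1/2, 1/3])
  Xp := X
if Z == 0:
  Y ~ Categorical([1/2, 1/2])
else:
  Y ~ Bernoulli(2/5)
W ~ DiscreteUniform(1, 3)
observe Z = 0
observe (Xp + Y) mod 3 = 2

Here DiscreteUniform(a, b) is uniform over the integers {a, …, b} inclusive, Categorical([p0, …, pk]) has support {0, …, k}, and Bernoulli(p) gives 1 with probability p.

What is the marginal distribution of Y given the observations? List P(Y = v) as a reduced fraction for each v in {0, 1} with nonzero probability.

P(Y=0) = 1/2, P(Y=1) = 1/2

Enumerate traces; 6 have nonzero weight after conditioning:
  (Z=0, X=0, Y=1, W=1) weight 2/45
  (Z=0, X=0, Y=1, W=2) weight 2/45
  (Z=0, X=0, Y=1, W=3) weight 2/45
  (Z=0, X=1, Y=0, W=1) weight 2/45
  (Z=0, X=1, Y=0, W=2) weight 2/45
  (Z=0, X=1, Y=0, W=3) weight 2/45
Group by Y:
  weight(Y=0) = 2/15
  weight(Y=1) = 2/15
Total weight = 2/15 + 2/15 = 4/15
P(Y=0 | obs) = 2/15 / 4/15 = 1/2
P(Y=1 | obs) = 2/15 / 4/15 = 1/2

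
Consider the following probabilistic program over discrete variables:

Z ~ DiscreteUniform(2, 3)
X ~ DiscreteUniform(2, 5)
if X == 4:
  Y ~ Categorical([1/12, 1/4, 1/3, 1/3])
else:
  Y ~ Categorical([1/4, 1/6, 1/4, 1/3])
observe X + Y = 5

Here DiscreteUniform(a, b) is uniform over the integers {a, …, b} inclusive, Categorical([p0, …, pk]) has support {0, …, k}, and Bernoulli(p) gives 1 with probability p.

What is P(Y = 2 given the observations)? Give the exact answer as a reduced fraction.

Enumerate traces; 8 have nonzero weight after conditioning:
  (Z=2, X=2, Y=3) weight 1/24
  (Z=2, X=3, Y=2) weight 1/32
  (Z=2, X=4, Y=1) weight 1/32
  (Z=2, X=5, Y=0) weight 1/32
  (Z=3, X=2, Y=3) weight 1/24
  (Z=3, X=3, Y=2) weight 1/32
  (Z=3, X=4, Y=1) weight 1/32
  (Z=3, X=5, Y=0) weight 1/32
Group by Y:
  weight(Y=0) = 1/16
  weight(Y=1) = 1/16
  weight(Y=2) = 1/16
  weight(Y=3) = 1/12
Total weight = 1/16 + 1/16 + 1/16 + 1/12 = 13/48
P(Y=0 | obs) = 1/16 / 13/48 = 3/13
P(Y=1 | obs) = 1/16 / 13/48 = 3/13
P(Y=2 | obs) = 1/16 / 13/48 = 3/13
P(Y=3 | obs) = 1/12 / 13/48 = 4/13

P(Y = 2 | obs) = 3/13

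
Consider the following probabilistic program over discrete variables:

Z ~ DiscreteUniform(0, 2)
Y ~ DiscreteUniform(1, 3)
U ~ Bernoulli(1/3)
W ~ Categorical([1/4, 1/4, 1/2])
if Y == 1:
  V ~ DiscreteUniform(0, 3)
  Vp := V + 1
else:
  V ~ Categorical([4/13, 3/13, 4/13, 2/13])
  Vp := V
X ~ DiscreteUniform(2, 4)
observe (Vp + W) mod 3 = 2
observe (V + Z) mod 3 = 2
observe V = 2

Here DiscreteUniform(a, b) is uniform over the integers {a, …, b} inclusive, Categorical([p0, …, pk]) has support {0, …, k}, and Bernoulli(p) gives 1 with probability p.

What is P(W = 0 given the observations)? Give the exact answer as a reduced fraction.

Enumerate traces; 18 have nonzero weight after conditioning:
  (Z=0, Y=1, U=0, W=2, V=2, X=2) weight 1/324
  (Z=0, Y=1, U=0, W=2, V=2, X=3) weight 1/324
  (Z=0, Y=1, U=0, W=2, V=2, X=4) weight 1/324
  (Z=0, Y=1, U=1, W=2, V=2, X=2) weight 1/648
  (Z=0, Y=1, U=1, W=2, V=2, X=3) weight 1/648
  (Z=0, Y=1, U=1, W=2, V=2, X=4) weight 1/648
  (Z=0, Y=2, U=0, W=0, V=2, X=2) weight 2/1053
  (Z=0, Y=2, U=0, W=0, V=2, X=3) weight 2/1053
  … 10 more
Group by W:
  weight(W=0) = 2/117
  weight(W=2) = 1/72
Total weight = 2/117 + 1/72 = 29/936
P(W=0 | obs) = 2/117 / 29/936 = 16/29
P(W=2 | obs) = 1/72 / 29/936 = 13/29

P(W = 0 | obs) = 16/29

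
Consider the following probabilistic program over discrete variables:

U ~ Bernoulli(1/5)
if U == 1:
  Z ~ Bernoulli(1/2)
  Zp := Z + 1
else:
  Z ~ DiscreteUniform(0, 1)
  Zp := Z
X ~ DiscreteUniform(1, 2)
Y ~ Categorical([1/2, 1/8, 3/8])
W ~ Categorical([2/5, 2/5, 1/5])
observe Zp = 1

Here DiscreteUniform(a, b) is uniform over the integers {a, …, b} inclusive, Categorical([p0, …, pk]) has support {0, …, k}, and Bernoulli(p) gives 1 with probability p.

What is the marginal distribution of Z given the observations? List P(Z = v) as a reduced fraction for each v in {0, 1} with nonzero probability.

P(Z=0) = 1/5, P(Z=1) = 4/5

Enumerate traces; 36 have nonzero weight after conditioning:
  (U=0, Z=1, X=1, Y=0, W=0) weight 1/25
  (U=0, Z=1, X=1, Y=0, W=1) weight 1/25
  (U=0, Z=1, X=1, Y=0, W=2) weight 1/50
  (U=0, Z=1, X=1, Y=1, W=0) weight 1/100
  (U=0, Z=1, X=1, Y=1, W=1) weight 1/100
  (U=0, Z=1, X=1, Y=1, W=2) weight 1/200
  (U=0, Z=1, X=1, Y=2, W=0) weight 3/100
  (U=0, Z=1, X=1, Y=2, W=1) weight 3/100
  (U=1, Z=0, X=1, Y=0, W=0) weight 1/100
  … 27 more
Group by Z:
  weight(Z=0) = 1/10
  weight(Z=1) = 2/5
Total weight = 1/10 + 2/5 = 1/2
P(Z=0 | obs) = 1/10 / 1/2 = 1/5
P(Z=1 | obs) = 2/5 / 1/2 = 4/5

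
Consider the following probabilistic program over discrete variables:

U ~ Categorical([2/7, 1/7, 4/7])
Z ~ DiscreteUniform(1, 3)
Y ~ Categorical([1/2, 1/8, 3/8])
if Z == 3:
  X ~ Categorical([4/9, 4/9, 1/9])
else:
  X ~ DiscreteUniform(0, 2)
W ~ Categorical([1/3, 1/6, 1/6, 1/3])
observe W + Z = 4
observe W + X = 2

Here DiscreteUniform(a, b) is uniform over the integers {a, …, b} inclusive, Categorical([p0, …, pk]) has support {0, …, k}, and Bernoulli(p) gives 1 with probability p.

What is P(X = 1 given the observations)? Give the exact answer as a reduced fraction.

P(X = 1 | obs) = 4/7

Enumerate traces; 18 have nonzero weight after conditioning:
  (U=0, Z=2, Y=0, X=0, W=2) weight 1/378
  (U=0, Z=2, Y=1, X=0, W=2) weight 1/1512
  (U=0, Z=2, Y=2, X=0, W=2) weight 1/504
  (U=0, Z=3, Y=0, X=1, W=1) weight 2/567
  (U=0, Z=3, Y=1, X=1, W=1) weight 1/1134
  (U=0, Z=3, Y=2, X=1, W=1) weight 1/378
  (U=1, Z=2, Y=0, X=0, W=2) weight 1/756
  (U=1, Z=2, Y=1, X=0, W=2) weight 1/3024
  … 10 more
Group by X:
  weight(X=0) = 1/54
  weight(X=1) = 2/81
Total weight = 1/54 + 2/81 = 7/162
P(X=0 | obs) = 1/54 / 7/162 = 3/7
P(X=1 | obs) = 2/81 / 7/162 = 4/7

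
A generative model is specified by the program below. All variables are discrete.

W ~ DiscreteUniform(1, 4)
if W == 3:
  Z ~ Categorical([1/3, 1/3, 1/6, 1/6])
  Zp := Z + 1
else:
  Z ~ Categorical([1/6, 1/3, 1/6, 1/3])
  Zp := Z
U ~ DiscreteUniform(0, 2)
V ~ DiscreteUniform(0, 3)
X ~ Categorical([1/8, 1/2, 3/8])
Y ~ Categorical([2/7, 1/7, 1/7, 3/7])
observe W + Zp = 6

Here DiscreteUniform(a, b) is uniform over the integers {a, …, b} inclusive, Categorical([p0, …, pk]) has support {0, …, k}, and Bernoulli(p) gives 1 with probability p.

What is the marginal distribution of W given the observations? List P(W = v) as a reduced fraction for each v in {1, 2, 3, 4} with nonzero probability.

Enumerate traces; 288 have nonzero weight after conditioning:
  (W=3, Z=2, U=0, V=0, X=0, Y=0) weight 1/8064
  (W=3, Z=2, U=0, V=0, X=0, Y=1) weight 1/16128
  (W=3, Z=2, U=0, V=0, X=0, Y=2) weight 1/16128
  (W=3, Z=2, U=0, V=0, X=0, Y=3) weight 1/5376
  (W=3, Z=2, U=0, V=0, X=1, Y=0) weight 1/2016
  (W=3, Z=2, U=0, V=0, X=1, Y=1) weight 1/4032
  (W=3, Z=2, U=0, V=0, X=1, Y=2) weight 1/4032
  (W=3, Z=2, U=0, V=0, X=1, Y=3) weight 1/1344
  (W=4, Z=2, U=0, V=0, X=0, Y=0) weight 1/8064
  … 279 more
Group by W:
  weight(W=3) = 1/24
  weight(W=4) = 1/24
Total weight = 1/24 + 1/24 = 1/12
P(W=3 | obs) = 1/24 / 1/12 = 1/2
P(W=4 | obs) = 1/24 / 1/12 = 1/2

P(W=3) = 1/2, P(W=4) = 1/2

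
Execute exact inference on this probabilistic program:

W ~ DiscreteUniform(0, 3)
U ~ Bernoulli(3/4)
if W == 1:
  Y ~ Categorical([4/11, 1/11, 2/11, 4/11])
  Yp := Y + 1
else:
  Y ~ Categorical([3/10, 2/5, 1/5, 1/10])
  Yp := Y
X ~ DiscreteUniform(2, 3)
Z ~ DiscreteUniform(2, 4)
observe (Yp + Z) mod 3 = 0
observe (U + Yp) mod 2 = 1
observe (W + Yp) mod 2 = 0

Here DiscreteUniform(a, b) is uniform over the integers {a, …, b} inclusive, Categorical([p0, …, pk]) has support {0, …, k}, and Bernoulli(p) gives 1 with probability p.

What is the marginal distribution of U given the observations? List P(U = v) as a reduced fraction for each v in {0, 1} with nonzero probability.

Enumerate traces; 16 have nonzero weight after conditioning:
  (W=0, U=1, Y=0, X=2, Z=3) weight 3/320
  (W=0, U=1, Y=0, X=3, Z=3) weight 3/320
  (W=0, U=1, Y=2, X=2, Z=4) weight 1/160
  (W=0, U=1, Y=2, X=3, Z=4) weight 1/160
  (W=1, U=0, Y=0, X=2, Z=2) weight 1/264
  (W=1, U=0, Y=0, X=3, Z=2) weight 1/264
  (W=1, U=0, Y=2, X=2, Z=3) weight 1/528
  (W=1, U=0, Y=2, X=3, Z=3) weight 1/528
  … 8 more
Group by U:
  weight(U=0) = 23/1056
  weight(U=1) = 1/16
Total weight = 23/1056 + 1/16 = 89/1056
P(U=0 | obs) = 23/1056 / 89/1056 = 23/89
P(U=1 | obs) = 1/16 / 89/1056 = 66/89

P(U=0) = 23/89, P(U=1) = 66/89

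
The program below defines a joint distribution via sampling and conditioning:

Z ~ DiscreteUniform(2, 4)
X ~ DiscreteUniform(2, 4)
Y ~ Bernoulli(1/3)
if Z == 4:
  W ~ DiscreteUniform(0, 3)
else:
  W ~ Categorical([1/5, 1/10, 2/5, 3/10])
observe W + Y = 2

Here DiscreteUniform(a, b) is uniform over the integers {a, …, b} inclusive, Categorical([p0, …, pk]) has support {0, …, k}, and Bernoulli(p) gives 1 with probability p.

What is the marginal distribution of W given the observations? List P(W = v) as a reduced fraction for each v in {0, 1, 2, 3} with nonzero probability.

P(W=1) = 3/17, P(W=2) = 14/17

Enumerate traces; 18 have nonzero weight after conditioning:
  (Z=2, X=2, Y=0, W=2) weight 4/135
  (Z=2, X=2, Y=1, W=1) weight 1/270
  (Z=2, X=3, Y=0, W=2) weight 4/135
  (Z=2, X=3, Y=1, W=1) weight 1/270
  (Z=2, X=4, Y=0, W=2) weight 4/135
  (Z=2, X=4, Y=1, W=1) weight 1/270
  (Z=3, X=2, Y=0, W=2) weight 4/135
  (Z=3, X=2, Y=1, W=1) weight 1/270
  … 10 more
Group by W:
  weight(W=1) = 1/20
  weight(W=2) = 7/30
Total weight = 1/20 + 7/30 = 17/60
P(W=1 | obs) = 1/20 / 17/60 = 3/17
P(W=2 | obs) = 7/30 / 17/60 = 14/17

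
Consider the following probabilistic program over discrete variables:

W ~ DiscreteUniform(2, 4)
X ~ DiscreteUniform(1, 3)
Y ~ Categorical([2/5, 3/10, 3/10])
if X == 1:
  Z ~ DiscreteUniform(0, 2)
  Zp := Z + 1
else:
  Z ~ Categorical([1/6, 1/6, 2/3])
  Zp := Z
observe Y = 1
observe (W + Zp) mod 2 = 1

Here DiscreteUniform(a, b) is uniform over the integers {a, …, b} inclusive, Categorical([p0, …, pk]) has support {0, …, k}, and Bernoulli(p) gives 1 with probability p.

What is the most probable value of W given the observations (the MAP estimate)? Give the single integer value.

argmax_v P(W = v | obs) = 3

Enumerate traces; 13 have nonzero weight after conditioning:
  (W=2, X=1, Y=1, Z=0) weight 1/90
  (W=2, X=1, Y=1, Z=2) weight 1/90
  (W=2, X=2, Y=1, Z=1) weight 1/180
  (W=2, X=3, Y=1, Z=1) weight 1/180
  (W=3, X=1, Y=1, Z=1) weight 1/90
  (W=3, X=2, Y=1, Z=0) weight 1/180
  (W=3, X=2, Y=1, Z=2) weight 1/45
  (W=3, X=3, Y=1, Z=0) weight 1/180
  (W=4, X=1, Y=1, Z=0) weight 1/90
  … 4 more
Group by W:
  weight(W=2) = 1/30
  weight(W=3) = 1/15
  weight(W=4) = 1/30
Total weight = 1/30 + 1/15 + 1/30 = 2/15
P(W=2 | obs) = 1/30 / 2/15 = 1/4
P(W=3 | obs) = 1/15 / 2/15 = 1/2
P(W=4 | obs) = 1/30 / 2/15 = 1/4
argmax = 3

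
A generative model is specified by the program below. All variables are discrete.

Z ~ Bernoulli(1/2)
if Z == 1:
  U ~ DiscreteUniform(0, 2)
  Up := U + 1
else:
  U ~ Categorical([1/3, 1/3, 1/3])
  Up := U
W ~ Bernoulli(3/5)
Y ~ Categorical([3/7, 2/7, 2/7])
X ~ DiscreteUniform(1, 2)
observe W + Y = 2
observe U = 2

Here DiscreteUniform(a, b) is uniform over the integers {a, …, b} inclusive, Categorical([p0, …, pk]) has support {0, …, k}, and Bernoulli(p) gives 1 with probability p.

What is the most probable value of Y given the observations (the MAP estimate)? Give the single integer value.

Enumerate traces; 8 have nonzero weight after conditioning:
  (Z=0, U=2, W=0, Y=2, X=1) weight 1/105
  (Z=0, U=2, W=0, Y=2, X=2) weight 1/105
  (Z=0, U=2, W=1, Y=1, X=1) weight 1/70
  (Z=0, U=2, W=1, Y=1, X=2) weight 1/70
  (Z=1, U=2, W=0, Y=2, X=1) weight 1/105
  (Z=1, U=2, W=0, Y=2, X=2) weight 1/105
  (Z=1, U=2, W=1, Y=1, X=1) weight 1/70
  (Z=1, U=2, W=1, Y=1, X=2) weight 1/70
Group by Y:
  weight(Y=1) = 2/35
  weight(Y=2) = 4/105
Total weight = 2/35 + 4/105 = 2/21
P(Y=1 | obs) = 2/35 / 2/21 = 3/5
P(Y=2 | obs) = 4/105 / 2/21 = 2/5
argmax = 1

argmax_v P(Y = v | obs) = 1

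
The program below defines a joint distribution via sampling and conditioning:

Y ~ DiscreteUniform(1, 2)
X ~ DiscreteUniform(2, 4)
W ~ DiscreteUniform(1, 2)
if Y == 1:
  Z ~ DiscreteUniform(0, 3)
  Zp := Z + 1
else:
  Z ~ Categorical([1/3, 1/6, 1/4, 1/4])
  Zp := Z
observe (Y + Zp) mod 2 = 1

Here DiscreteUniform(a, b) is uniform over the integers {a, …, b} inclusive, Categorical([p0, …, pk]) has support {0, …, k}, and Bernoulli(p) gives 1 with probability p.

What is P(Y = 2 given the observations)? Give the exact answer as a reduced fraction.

Enumerate traces; 24 have nonzero weight after conditioning:
  (Y=1, X=2, W=1, Z=1) weight 1/48
  (Y=1, X=2, W=1, Z=3) weight 1/48
  (Y=1, X=2, W=2, Z=1) weight 1/48
  (Y=1, X=2, W=2, Z=3) weight 1/48
  (Y=1, X=3, W=1, Z=1) weight 1/48
  (Y=1, X=3, W=1, Z=3) weight 1/48
  (Y=1, X=3, W=2, Z=1) weight 1/48
  (Y=1, X=3, W=2, Z=3) weight 1/48
  (Y=2, X=2, W=1, Z=1) weight 1/72
  … 15 more
Group by Y:
  weight(Y=1) = 1/4
  weight(Y=2) = 5/24
Total weight = 1/4 + 5/24 = 11/24
P(Y=1 | obs) = 1/4 / 11/24 = 6/11
P(Y=2 | obs) = 5/24 / 11/24 = 5/11

P(Y = 2 | obs) = 5/11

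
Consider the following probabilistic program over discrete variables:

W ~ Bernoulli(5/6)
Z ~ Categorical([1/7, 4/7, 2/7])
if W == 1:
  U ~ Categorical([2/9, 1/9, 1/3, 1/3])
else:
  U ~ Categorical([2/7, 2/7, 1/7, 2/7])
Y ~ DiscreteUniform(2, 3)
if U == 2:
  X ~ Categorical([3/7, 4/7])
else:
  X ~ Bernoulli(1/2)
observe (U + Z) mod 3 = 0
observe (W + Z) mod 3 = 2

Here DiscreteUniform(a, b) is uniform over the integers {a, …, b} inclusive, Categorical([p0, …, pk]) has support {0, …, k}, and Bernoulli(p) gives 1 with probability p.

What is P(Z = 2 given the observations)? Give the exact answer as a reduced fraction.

P(Z = 2 | obs) = 3/38

Enumerate traces; 8 have nonzero weight after conditioning:
  (W=0, Z=2, U=1, Y=2, X=0) weight 1/294
  (W=0, Z=2, U=1, Y=2, X=1) weight 1/294
  (W=0, Z=2, U=1, Y=3, X=0) weight 1/294
  (W=0, Z=2, U=1, Y=3, X=1) weight 1/294
  (W=1, Z=1, U=2, Y=2, X=0) weight 5/147
  (W=1, Z=1, U=2, Y=2, X=1) weight 20/441
  (W=1, Z=1, U=2, Y=3, X=0) weight 5/147
  (W=1, Z=1, U=2, Y=3, X=1) weight 20/441
Group by Z:
  weight(Z=1) = 10/63
  weight(Z=2) = 2/147
Total weight = 10/63 + 2/147 = 76/441
P(Z=1 | obs) = 10/63 / 76/441 = 35/38
P(Z=2 | obs) = 2/147 / 76/441 = 3/38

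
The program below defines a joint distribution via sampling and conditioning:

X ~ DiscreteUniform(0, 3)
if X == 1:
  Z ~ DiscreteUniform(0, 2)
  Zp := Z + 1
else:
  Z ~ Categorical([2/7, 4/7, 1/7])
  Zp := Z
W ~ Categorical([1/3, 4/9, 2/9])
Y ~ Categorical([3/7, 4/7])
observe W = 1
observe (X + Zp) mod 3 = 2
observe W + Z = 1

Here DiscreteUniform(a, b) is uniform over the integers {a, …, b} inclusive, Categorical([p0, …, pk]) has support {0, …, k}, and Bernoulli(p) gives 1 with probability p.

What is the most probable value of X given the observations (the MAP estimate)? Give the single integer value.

argmax_v P(X = v | obs) = 1

Enumerate traces; 4 have nonzero weight after conditioning:
  (X=1, Z=0, W=1, Y=0) weight 1/63
  (X=1, Z=0, W=1, Y=1) weight 4/189
  (X=2, Z=0, W=1, Y=0) weight 2/147
  (X=2, Z=0, W=1, Y=1) weight 8/441
Group by X:
  weight(X=1) = 1/27
  weight(X=2) = 2/63
Total weight = 1/27 + 2/63 = 13/189
P(X=1 | obs) = 1/27 / 13/189 = 7/13
P(X=2 | obs) = 2/63 / 13/189 = 6/13
argmax = 1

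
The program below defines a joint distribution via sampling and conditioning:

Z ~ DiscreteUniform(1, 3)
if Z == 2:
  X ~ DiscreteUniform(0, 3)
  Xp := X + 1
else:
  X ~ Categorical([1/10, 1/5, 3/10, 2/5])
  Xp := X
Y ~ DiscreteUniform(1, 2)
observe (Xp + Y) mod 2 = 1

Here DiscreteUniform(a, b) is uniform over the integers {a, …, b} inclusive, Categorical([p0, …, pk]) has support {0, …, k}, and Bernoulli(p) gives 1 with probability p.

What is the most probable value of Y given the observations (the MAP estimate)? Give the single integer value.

argmax_v P(Y = v | obs) = 2

Enumerate traces; 12 have nonzero weight after conditioning:
  (Z=1, X=0, Y=1) weight 1/60
  (Z=1, X=1, Y=2) weight 1/30
  (Z=1, X=2, Y=1) weight 1/20
  (Z=1, X=3, Y=2) weight 1/15
  (Z=2, X=0, Y=2) weight 1/24
  (Z=2, X=1, Y=1) weight 1/24
  (Z=2, X=2, Y=2) weight 1/24
  (Z=2, X=3, Y=1) weight 1/24
  … 4 more
Group by Y:
  weight(Y=1) = 13/60
  weight(Y=2) = 17/60
Total weight = 13/60 + 17/60 = 1/2
P(Y=1 | obs) = 13/60 / 1/2 = 13/30
P(Y=2 | obs) = 17/60 / 1/2 = 17/30
argmax = 2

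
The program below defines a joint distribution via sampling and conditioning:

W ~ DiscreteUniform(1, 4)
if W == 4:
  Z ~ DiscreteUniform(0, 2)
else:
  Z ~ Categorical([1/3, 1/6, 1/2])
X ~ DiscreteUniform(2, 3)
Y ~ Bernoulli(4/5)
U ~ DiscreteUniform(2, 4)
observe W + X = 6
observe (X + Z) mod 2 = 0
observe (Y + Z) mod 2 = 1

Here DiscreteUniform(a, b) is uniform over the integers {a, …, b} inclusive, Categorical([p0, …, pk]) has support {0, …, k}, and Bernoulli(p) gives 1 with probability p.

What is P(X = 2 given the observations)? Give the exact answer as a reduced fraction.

Enumerate traces; 9 have nonzero weight after conditioning:
  (W=3, Z=1, X=3, Y=0, U=2) weight 1/720
  (W=3, Z=1, X=3, Y=0, U=3) weight 1/720
  (W=3, Z=1, X=3, Y=0, U=4) weight 1/720
  (W=4, Z=0, X=2, Y=1, U=2) weight 1/90
  (W=4, Z=0, X=2, Y=1, U=3) weight 1/90
  (W=4, Z=0, X=2, Y=1, U=4) weight 1/90
  (W=4, Z=2, X=2, Y=1, U=2) weight 1/90
  (W=4, Z=2, X=2, Y=1, U=3) weight 1/90
  … 1 more
Group by X:
  weight(X=2) = 1/15
  weight(X=3) = 1/240
Total weight = 1/15 + 1/240 = 17/240
P(X=2 | obs) = 1/15 / 17/240 = 16/17
P(X=3 | obs) = 1/240 / 17/240 = 1/17

P(X = 2 | obs) = 16/17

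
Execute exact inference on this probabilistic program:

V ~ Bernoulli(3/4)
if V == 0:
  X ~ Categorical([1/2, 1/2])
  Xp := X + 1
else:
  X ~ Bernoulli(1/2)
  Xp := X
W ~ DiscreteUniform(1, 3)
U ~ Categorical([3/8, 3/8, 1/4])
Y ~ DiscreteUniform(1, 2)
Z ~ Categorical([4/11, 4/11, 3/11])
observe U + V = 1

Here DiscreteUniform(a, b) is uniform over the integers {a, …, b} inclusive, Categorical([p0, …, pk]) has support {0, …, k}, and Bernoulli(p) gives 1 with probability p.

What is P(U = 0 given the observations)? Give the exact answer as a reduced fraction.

Enumerate traces; 72 have nonzero weight after conditioning:
  (V=0, X=0, W=1, U=1, Y=1, Z=0) weight 1/352
  (V=0, X=0, W=1, U=1, Y=1, Z=1) weight 1/352
  (V=0, X=0, W=1, U=1, Y=1, Z=2) weight 3/1408
  (V=0, X=0, W=1, U=1, Y=2, Z=0) weight 1/352
  (V=0, X=0, W=1, U=1, Y=2, Z=1) weight 1/352
  (V=0, X=0, W=1, U=1, Y=2, Z=2) weight 3/1408
  (V=0, X=0, W=2, U=1, Y=1, Z=0) weight 1/352
  (V=0, X=0, W=2, U=1, Y=1, Z=1) weight 1/352
  (V=1, X=0, W=1, U=0, Y=1, Z=0) weight 3/352
  … 63 more
Group by U:
  weight(U=0) = 9/32
  weight(U=1) = 3/32
Total weight = 9/32 + 3/32 = 3/8
P(U=0 | obs) = 9/32 / 3/8 = 3/4
P(U=1 | obs) = 3/32 / 3/8 = 1/4

P(U = 0 | obs) = 3/4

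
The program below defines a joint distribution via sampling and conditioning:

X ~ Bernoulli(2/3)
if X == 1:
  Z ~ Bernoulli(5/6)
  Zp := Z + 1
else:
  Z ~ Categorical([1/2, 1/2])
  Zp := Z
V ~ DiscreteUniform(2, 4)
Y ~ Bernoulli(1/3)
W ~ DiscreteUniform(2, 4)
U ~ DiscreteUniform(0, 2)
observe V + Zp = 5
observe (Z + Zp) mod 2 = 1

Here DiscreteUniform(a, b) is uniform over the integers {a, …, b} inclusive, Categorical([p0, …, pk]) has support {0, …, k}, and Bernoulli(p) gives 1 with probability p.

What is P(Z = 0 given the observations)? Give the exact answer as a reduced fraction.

P(Z = 0 | obs) = 1/6

Enumerate traces; 36 have nonzero weight after conditioning:
  (X=1, Z=0, V=4, Y=0, W=2, U=0) weight 2/729
  (X=1, Z=0, V=4, Y=0, W=2, U=1) weight 2/729
  (X=1, Z=0, V=4, Y=0, W=2, U=2) weight 2/729
  (X=1, Z=0, V=4, Y=0, W=3, U=0) weight 2/729
  (X=1, Z=0, V=4, Y=0, W=3, U=1) weight 2/729
  (X=1, Z=0, V=4, Y=0, W=3, U=2) weight 2/729
  (X=1, Z=0, V=4, Y=0, W=4, U=0) weight 2/729
  (X=1, Z=0, V=4, Y=0, W=4, U=1) weight 2/729
  (X=1, Z=1, V=3, Y=0, W=2, U=0) weight 10/729
  … 27 more
Group by Z:
  weight(Z=0) = 1/27
  weight(Z=1) = 5/27
Total weight = 1/27 + 5/27 = 2/9
P(Z=0 | obs) = 1/27 / 2/9 = 1/6
P(Z=1 | obs) = 5/27 / 2/9 = 5/6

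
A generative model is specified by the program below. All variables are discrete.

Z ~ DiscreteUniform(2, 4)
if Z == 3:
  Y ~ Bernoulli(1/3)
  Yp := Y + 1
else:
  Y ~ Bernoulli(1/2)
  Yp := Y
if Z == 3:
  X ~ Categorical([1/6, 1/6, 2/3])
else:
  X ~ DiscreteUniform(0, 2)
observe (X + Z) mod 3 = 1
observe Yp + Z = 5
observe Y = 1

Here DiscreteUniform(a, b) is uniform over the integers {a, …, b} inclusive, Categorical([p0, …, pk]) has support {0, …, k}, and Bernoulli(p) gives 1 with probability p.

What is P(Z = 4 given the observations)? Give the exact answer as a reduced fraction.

P(Z = 4 | obs) = 3/4

Enumerate traces; 2 have nonzero weight after conditioning:
  (Z=3, Y=1, X=1) weight 1/54
  (Z=4, Y=1, X=0) weight 1/18
Group by Z:
  weight(Z=3) = 1/54
  weight(Z=4) = 1/18
Total weight = 1/54 + 1/18 = 2/27
P(Z=3 | obs) = 1/54 / 2/27 = 1/4
P(Z=4 | obs) = 1/18 / 2/27 = 3/4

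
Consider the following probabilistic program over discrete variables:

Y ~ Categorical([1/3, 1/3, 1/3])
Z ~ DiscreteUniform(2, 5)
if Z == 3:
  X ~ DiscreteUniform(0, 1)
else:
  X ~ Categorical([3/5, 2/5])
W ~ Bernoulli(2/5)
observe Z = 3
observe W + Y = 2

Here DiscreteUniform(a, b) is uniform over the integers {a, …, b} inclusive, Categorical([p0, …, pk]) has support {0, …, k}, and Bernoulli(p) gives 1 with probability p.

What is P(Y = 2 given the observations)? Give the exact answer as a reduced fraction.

Enumerate traces; 4 have nonzero weight after conditioning:
  (Y=1, Z=3, X=0, W=1) weight 1/60
  (Y=1, Z=3, X=1, W=1) weight 1/60
  (Y=2, Z=3, X=0, W=0) weight 1/40
  (Y=2, Z=3, X=1, W=0) weight 1/40
Group by Y:
  weight(Y=1) = 1/30
  weight(Y=2) = 1/20
Total weight = 1/30 + 1/20 = 1/12
P(Y=1 | obs) = 1/30 / 1/12 = 2/5
P(Y=2 | obs) = 1/20 / 1/12 = 3/5

P(Y = 2 | obs) = 3/5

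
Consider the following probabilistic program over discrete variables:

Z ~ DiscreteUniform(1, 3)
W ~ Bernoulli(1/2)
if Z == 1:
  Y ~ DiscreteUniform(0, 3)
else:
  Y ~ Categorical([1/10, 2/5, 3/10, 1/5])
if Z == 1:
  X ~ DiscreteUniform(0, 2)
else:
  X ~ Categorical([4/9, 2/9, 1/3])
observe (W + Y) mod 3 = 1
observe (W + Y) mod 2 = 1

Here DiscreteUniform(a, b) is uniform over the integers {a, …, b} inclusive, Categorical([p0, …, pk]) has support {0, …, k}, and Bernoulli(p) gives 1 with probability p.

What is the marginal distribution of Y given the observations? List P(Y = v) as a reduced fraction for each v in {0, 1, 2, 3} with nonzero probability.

P(Y=0) = 3/10, P(Y=1) = 7/10

Enumerate traces; 18 have nonzero weight after conditioning:
  (Z=1, W=0, Y=1, X=0) weight 1/72
  (Z=1, W=0, Y=1, X=1) weight 1/72
  (Z=1, W=0, Y=1, X=2) weight 1/72
  (Z=1, W=1, Y=0, X=0) weight 1/72
  (Z=1, W=1, Y=0, X=1) weight 1/72
  (Z=1, W=1, Y=0, X=2) weight 1/72
  (Z=2, W=0, Y=1, X=0) weight 4/135
  (Z=2, W=0, Y=1, X=1) weight 2/135
  … 10 more
Group by Y:
  weight(Y=0) = 3/40
  weight(Y=1) = 7/40
Total weight = 3/40 + 7/40 = 1/4
P(Y=0 | obs) = 3/40 / 1/4 = 3/10
P(Y=1 | obs) = 7/40 / 1/4 = 7/10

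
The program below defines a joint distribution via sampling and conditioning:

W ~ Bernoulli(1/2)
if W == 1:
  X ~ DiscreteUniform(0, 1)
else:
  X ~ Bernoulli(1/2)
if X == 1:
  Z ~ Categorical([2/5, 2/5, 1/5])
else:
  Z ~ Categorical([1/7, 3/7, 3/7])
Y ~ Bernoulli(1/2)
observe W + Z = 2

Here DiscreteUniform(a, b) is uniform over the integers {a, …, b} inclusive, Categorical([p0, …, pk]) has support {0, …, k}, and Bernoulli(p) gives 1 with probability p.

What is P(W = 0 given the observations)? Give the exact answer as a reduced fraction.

P(W = 0 | obs) = 22/51

Enumerate traces; 8 have nonzero weight after conditioning:
  (W=0, X=0, Z=2, Y=0) weight 3/56
  (W=0, X=0, Z=2, Y=1) weight 3/56
  (W=0, X=1, Z=2, Y=0) weight 1/40
  (W=0, X=1, Z=2, Y=1) weight 1/40
  (W=1, X=0, Z=1, Y=0) weight 3/56
  (W=1, X=0, Z=1, Y=1) weight 3/56
  (W=1, X=1, Z=1, Y=0) weight 1/20
  (W=1, X=1, Z=1, Y=1) weight 1/20
Group by W:
  weight(W=0) = 11/70
  weight(W=1) = 29/140
Total weight = 11/70 + 29/140 = 51/140
P(W=0 | obs) = 11/70 / 51/140 = 22/51
P(W=1 | obs) = 29/140 / 51/140 = 29/51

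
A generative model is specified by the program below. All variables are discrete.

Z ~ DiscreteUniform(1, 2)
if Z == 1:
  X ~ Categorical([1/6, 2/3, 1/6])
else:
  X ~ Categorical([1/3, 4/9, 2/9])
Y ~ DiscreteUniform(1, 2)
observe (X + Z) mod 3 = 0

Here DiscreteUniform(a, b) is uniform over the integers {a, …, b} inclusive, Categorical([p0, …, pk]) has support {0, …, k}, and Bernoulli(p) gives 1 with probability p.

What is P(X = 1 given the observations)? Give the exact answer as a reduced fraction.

P(X = 1 | obs) = 8/11

Enumerate traces; 4 have nonzero weight after conditioning:
  (Z=1, X=2, Y=1) weight 1/24
  (Z=1, X=2, Y=2) weight 1/24
  (Z=2, X=1, Y=1) weight 1/9
  (Z=2, X=1, Y=2) weight 1/9
Group by X:
  weight(X=1) = 2/9
  weight(X=2) = 1/12
Total weight = 2/9 + 1/12 = 11/36
P(X=1 | obs) = 2/9 / 11/36 = 8/11
P(X=2 | obs) = 1/12 / 11/36 = 3/11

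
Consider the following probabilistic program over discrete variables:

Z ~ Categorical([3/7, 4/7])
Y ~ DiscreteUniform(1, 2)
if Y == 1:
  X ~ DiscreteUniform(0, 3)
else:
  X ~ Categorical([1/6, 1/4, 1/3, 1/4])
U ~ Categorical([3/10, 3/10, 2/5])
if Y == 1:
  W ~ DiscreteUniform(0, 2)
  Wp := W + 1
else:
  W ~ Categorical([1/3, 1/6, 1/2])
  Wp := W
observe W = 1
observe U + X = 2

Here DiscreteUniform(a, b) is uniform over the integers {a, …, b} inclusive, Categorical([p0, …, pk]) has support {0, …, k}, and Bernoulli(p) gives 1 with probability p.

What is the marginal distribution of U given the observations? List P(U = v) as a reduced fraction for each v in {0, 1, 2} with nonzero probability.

Enumerate traces; 12 have nonzero weight after conditioning:
  (Z=0, Y=1, X=0, U=2, W=1) weight 1/140
  (Z=0, Y=1, X=1, U=1, W=1) weight 3/560
  (Z=0, Y=1, X=2, U=0, W=1) weight 3/560
  (Z=0, Y=2, X=0, U=2, W=1) weight 1/420
  (Z=0, Y=2, X=1, U=1, W=1) weight 3/1120
  (Z=0, Y=2, X=2, U=0, W=1) weight 1/280
  (Z=1, Y=1, X=0, U=2, W=1) weight 1/105
  (Z=1, Y=1, X=1, U=1, W=1) weight 1/140
  … 4 more
Group by U:
  weight(U=0) = 1/48
  weight(U=1) = 3/160
  weight(U=2) = 1/45
Total weight = 1/48 + 3/160 + 1/45 = 89/1440
P(U=0 | obs) = 1/48 / 89/1440 = 30/89
P(U=1 | obs) = 3/160 / 89/1440 = 27/89
P(U=2 | obs) = 1/45 / 89/1440 = 32/89

P(U=0) = 30/89, P(U=1) = 27/89, P(U=2) = 32/89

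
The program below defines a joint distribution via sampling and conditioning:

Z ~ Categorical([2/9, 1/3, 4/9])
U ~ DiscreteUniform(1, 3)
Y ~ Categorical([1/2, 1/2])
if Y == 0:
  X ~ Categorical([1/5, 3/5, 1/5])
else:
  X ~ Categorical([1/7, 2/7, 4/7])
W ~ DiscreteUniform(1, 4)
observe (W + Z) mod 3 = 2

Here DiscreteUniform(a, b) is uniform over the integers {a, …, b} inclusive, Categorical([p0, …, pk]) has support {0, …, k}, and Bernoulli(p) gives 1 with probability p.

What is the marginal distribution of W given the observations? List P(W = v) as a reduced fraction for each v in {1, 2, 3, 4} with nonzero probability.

Enumerate traces; 72 have nonzero weight after conditioning:
  (Z=0, U=1, Y=0, X=0, W=2) weight 1/540
  (Z=0, U=1, Y=0, X=1, W=2) weight 1/180
  (Z=0, U=1, Y=0, X=2, W=2) weight 1/540
  (Z=0, U=1, Y=1, X=0, W=2) weight 1/756
  (Z=0, U=1, Y=1, X=1, W=2) weight 1/378
  (Z=0, U=1, Y=1, X=2, W=2) weight 1/189
  (Z=0, U=2, Y=0, X=0, W=2) weight 1/540
  (Z=0, U=2, Y=0, X=1, W=2) weight 1/180
  (Z=1, U=1, Y=0, X=0, W=1) weight 1/360
  (Z=1, U=1, Y=0, X=0, W=4) weight 1/360
  … 62 more
Group by W:
  weight(W=1) = 1/12
  weight(W=2) = 1/18
  weight(W=3) = 1/9
  weight(W=4) = 1/12
Total weight = 1/12 + 1/18 + 1/9 + 1/12 = 1/3
P(W=1 | obs) = 1/12 / 1/3 = 1/4
P(W=2 | obs) = 1/18 / 1/3 = 1/6
P(W=3 | obs) = 1/9 / 1/3 = 1/3
P(W=4 | obs) = 1/12 / 1/3 = 1/4

P(W=1) = 1/4, P(W=2) = 1/6, P(W=3) = 1/3, P(W=4) = 1/4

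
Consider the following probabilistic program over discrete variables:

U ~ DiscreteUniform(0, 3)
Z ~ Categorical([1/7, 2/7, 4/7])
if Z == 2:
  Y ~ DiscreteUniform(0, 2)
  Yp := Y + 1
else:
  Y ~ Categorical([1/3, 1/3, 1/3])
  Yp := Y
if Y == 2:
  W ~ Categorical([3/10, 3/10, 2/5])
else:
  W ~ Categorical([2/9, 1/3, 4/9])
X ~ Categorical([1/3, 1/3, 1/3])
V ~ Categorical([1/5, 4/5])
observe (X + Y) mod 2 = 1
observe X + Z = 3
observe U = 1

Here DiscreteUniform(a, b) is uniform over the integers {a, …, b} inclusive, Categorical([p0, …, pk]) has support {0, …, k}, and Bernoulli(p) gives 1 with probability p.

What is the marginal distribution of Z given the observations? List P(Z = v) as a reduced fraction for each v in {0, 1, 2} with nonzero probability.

P(Z=1) = 1/5, P(Z=2) = 4/5

Enumerate traces; 18 have nonzero weight after conditioning:
  (U=1, Z=1, Y=1, W=0, X=2, V=0) weight 1/2835
  (U=1, Z=1, Y=1, W=0, X=2, V=1) weight 4/2835
  (U=1, Z=1, Y=1, W=1, X=2, V=0) weight 1/1890
  (U=1, Z=1, Y=1, W=1, X=2, V=1) weight 2/945
  (U=1, Z=1, Y=1, W=2, X=2, V=0) weight 2/2835
  (U=1, Z=1, Y=1, W=2, X=2, V=1) weight 8/2835
  (U=1, Z=2, Y=0, W=0, X=1, V=0) weight 2/2835
  (U=1, Z=2, Y=0, W=0, X=1, V=1) weight 8/2835
  … 10 more
Group by Z:
  weight(Z=1) = 1/126
  weight(Z=2) = 2/63
Total weight = 1/126 + 2/63 = 5/126
P(Z=1 | obs) = 1/126 / 5/126 = 1/5
P(Z=2 | obs) = 2/63 / 5/126 = 4/5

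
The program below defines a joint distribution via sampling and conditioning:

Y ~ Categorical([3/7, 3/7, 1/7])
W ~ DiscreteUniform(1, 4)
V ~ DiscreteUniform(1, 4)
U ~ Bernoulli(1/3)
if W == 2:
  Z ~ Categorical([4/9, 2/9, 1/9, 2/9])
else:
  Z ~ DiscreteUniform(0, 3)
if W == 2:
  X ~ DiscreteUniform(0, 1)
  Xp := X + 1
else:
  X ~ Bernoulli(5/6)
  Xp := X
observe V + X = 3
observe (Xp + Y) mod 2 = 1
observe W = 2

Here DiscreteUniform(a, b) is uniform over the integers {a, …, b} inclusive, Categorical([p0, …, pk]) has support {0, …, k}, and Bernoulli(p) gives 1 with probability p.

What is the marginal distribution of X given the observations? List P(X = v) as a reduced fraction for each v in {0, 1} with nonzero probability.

P(X=0) = 4/7, P(X=1) = 3/7

Enumerate traces; 24 have nonzero weight after conditioning:
  (Y=0, W=2, V=3, U=0, Z=0, X=0) weight 1/252
  (Y=0, W=2, V=3, U=0, Z=1, X=0) weight 1/504
  (Y=0, W=2, V=3, U=0, Z=2, X=0) weight 1/1008
  (Y=0, W=2, V=3, U=0, Z=3, X=0) weight 1/504
  (Y=0, W=2, V=3, U=1, Z=0, X=0) weight 1/504
  (Y=0, W=2, V=3, U=1, Z=1, X=0) weight 1/1008
  (Y=0, W=2, V=3, U=1, Z=2, X=0) weight 1/2016
  (Y=0, W=2, V=3, U=1, Z=3, X=0) weight 1/1008
  (Y=1, W=2, V=2, U=0, Z=0, X=1) weight 1/252
  … 15 more
Group by X:
  weight(X=0) = 1/56
  weight(X=1) = 3/224
Total weight = 1/56 + 3/224 = 1/32
P(X=0 | obs) = 1/56 / 1/32 = 4/7
P(X=1 | obs) = 3/224 / 1/32 = 3/7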